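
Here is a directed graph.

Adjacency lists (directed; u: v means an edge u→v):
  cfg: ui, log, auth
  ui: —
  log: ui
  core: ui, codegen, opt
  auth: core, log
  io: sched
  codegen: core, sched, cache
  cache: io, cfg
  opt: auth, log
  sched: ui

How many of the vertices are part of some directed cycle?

6

A vertex is on a directed cycle iff it belongs to a strongly connected component of size ≥ 2 (or has a self-loop).
The vertices on cycles are {cfg, opt, auth, core, cache, codegen} — 6 in total.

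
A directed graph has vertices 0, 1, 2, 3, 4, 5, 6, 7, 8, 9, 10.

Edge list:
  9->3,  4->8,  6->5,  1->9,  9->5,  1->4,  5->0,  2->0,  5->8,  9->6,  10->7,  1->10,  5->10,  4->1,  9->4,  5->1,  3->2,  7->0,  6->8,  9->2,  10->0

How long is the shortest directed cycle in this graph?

For each vertex v, BFS finds the shortest path from v back to v.
The shortest such closed walk is 1 → 4 → 1, length 2.

2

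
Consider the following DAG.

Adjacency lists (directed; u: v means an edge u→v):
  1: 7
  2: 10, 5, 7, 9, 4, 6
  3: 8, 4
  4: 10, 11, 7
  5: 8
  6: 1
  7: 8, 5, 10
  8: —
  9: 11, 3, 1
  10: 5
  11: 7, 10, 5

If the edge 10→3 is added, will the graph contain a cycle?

Adding 10→3 creates a cycle iff 3 can already reach 10.
Path from 3: 3 → 4 → 10.
So 3 → … → 10 → 3 is a cycle.

Yes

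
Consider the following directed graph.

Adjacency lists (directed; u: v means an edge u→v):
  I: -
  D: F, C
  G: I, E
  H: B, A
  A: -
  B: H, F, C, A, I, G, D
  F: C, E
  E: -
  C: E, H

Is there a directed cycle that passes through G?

No

G lies on a cycle iff there is a path from G back to itself.
Exploring from G, it never reaches itself; equivalently, its strongly connected component is a singleton.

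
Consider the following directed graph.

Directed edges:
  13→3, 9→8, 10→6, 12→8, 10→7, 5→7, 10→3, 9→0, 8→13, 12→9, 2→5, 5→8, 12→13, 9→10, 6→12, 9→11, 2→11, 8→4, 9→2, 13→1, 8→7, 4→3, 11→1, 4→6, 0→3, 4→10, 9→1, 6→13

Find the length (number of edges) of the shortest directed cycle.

4

For each vertex v, BFS finds the shortest path from v back to v.
The shortest such closed walk is 9 → 10 → 6 → 12 → 9, length 4.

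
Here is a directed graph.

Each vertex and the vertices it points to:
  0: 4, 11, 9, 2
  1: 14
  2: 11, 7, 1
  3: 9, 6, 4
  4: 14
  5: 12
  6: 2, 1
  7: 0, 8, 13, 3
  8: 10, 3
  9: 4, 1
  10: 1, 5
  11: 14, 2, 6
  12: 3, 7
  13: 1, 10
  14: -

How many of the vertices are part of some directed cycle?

11

A vertex is on a directed cycle iff it belongs to a strongly connected component of size ≥ 2 (or has a self-loop).
The vertices on cycles are {0, 2, 3, 5, 6, 7, 8, 10, 11, 12, 13} — 11 in total.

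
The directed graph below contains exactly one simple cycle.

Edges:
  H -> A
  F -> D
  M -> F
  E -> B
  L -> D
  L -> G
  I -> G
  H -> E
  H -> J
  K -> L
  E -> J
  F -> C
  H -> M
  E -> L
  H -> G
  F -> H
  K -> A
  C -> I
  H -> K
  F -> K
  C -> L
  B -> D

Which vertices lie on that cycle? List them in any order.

DFS with gray/black marking from M:
M gray
  F gray
    K gray
      L gray
        D gray
        D black
        G gray
        G black
      L black
      A gray
      A black
    K black
    C gray
      I gray
        I→G: G black — skip
      I black
      C→L: L black — skip
    C black
    F→D: D black — skip
    H gray
      H→M: M is gray → back edge
Back edge closes the cycle M → F → H → M; its vertices are {F, H, M}.

F, H, M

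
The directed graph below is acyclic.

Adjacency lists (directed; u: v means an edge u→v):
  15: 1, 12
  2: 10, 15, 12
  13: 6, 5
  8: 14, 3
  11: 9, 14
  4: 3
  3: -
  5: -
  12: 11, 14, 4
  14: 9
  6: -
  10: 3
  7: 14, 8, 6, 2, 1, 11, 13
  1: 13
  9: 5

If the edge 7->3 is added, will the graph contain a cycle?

Adding 7→3 creates a cycle iff 3 can already reach 7.
Explore from 3: no path reaches 7. The graph stays acyclic.

No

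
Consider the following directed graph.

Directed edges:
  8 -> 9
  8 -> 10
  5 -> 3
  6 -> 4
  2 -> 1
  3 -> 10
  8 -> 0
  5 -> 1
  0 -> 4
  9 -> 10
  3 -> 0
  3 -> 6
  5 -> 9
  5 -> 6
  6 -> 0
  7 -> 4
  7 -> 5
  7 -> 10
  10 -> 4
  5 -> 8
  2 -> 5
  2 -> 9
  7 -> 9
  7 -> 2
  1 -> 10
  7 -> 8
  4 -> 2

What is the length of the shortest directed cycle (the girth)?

4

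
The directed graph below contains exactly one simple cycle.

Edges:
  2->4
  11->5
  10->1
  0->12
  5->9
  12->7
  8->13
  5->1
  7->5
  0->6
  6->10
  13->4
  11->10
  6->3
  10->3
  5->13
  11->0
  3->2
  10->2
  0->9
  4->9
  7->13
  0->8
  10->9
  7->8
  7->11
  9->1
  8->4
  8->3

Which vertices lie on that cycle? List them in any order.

DFS with gray/black marking from 0:
0 gray
  9 gray
    1 gray
    1 black
  9 black
  12 gray
    7 gray
      8 gray
        3 gray
          2 gray
            4 gray
              4→9: 9 black — skip
            4 black
          2 black
        3 black
        13 gray
          13→4: 4 black — skip
        13 black
        8→4: 4 black — skip
      8 black
      11 gray
        11→0: 0 is gray → back edge
Back edge closes the cycle 0 → 12 → 7 → 11 → 0; its vertices are {0, 7, 11, 12}.

0, 7, 11, 12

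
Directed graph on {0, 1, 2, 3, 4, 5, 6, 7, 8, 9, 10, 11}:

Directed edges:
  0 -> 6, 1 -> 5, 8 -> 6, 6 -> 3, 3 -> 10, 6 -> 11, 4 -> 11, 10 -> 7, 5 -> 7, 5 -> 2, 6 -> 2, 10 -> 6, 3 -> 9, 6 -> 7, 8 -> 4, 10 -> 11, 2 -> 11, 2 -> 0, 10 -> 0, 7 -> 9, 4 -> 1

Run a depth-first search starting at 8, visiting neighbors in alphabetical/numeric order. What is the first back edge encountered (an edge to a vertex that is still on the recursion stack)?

DFS from 8 (visiting neighbors in alphabetical/numeric order); mark gray on enter, black on exit:
8 gray
  4 gray
    1 gray
      5 gray
        2 gray
          0 gray
            6 gray
              6→2: 2 is gray → back edge
First back edge: 6 → 2.

6->2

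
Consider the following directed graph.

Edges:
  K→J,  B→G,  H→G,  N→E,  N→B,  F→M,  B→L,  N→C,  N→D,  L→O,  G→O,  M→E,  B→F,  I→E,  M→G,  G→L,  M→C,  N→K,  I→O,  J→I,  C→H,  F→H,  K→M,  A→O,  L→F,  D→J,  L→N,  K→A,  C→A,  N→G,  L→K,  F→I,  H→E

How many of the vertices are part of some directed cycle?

9

A vertex is on a directed cycle iff it belongs to a strongly connected component of size ≥ 2 (or has a self-loop).
The vertices on cycles are {B, C, F, G, H, K, L, M, N} — 9 in total.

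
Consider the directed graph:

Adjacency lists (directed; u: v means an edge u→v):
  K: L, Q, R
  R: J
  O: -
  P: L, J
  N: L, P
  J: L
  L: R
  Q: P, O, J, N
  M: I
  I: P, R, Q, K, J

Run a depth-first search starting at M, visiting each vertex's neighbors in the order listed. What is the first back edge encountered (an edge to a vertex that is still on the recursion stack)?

J→L

DFS from M (visiting each vertex's neighbors in the order listed); mark gray on enter, black on exit:
M gray
  I gray
    P gray
      L gray
        R gray
          J gray
            J→L: L is gray → back edge
First back edge: J → L.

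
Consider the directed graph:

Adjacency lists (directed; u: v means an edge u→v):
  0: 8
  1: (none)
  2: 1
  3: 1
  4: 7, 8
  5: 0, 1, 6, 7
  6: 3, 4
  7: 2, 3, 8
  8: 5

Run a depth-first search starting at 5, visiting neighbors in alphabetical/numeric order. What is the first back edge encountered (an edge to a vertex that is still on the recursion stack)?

DFS from 5 (visiting neighbors in alphabetical/numeric order); mark gray on enter, black on exit:
5 gray
  0 gray
    8 gray
      8→5: 5 is gray → back edge
First back edge: 8 → 5.

8→5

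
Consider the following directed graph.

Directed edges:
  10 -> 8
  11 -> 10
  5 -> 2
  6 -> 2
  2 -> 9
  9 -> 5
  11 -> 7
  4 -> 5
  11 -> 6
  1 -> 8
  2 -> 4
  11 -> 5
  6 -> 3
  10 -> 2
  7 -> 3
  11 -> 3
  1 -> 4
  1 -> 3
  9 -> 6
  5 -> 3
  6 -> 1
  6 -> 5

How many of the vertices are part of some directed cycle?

6

A vertex is on a directed cycle iff it belongs to a strongly connected component of size ≥ 2 (or has a self-loop).
The vertices on cycles are {1, 2, 4, 5, 6, 9} — 6 in total.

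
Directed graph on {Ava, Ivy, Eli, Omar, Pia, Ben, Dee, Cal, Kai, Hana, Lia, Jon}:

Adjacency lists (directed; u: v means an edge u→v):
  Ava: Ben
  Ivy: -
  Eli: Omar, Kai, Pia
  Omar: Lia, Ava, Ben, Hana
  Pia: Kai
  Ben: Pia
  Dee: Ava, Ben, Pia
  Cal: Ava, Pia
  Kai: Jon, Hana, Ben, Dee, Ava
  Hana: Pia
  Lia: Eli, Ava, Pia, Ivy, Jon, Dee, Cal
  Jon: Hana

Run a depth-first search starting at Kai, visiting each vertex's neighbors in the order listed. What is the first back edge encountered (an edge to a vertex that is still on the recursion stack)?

Pia->Kai

DFS from Kai (visiting each vertex's neighbors in the order listed); mark gray on enter, black on exit:
Kai gray
  Jon gray
    Hana gray
      Pia gray
        Pia→Kai: Kai is gray → back edge
First back edge: Pia → Kai.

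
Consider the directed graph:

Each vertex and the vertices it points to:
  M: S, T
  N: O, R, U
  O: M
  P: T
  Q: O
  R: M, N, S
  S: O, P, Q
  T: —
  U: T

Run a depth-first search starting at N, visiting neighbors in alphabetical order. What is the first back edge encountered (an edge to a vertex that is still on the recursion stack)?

DFS from N (visiting neighbors in alphabetical order); mark gray on enter, black on exit:
N gray
  O gray
    M gray
      S gray
        S→O: O is gray → back edge
First back edge: S → O.

S→O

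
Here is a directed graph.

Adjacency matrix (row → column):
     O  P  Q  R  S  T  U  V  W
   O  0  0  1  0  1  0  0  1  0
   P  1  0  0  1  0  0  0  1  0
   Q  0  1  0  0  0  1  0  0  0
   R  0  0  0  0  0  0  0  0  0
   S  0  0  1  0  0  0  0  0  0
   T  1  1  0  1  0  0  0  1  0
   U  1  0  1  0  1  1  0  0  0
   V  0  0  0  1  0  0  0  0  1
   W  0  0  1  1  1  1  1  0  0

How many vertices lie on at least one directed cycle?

8

A vertex is on a directed cycle iff it belongs to a strongly connected component of size ≥ 2 (or has a self-loop).
The vertices on cycles are {O, P, Q, S, T, U, V, W} — 8 in total.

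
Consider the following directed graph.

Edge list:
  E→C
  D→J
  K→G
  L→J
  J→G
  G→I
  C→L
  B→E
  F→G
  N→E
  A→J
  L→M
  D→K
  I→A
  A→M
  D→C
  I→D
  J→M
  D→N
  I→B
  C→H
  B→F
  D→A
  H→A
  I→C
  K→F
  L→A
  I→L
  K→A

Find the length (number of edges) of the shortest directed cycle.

For each vertex v, BFS finds the shortest path from v back to v.
The shortest such closed walk is I → D → K → G → I, length 4.

4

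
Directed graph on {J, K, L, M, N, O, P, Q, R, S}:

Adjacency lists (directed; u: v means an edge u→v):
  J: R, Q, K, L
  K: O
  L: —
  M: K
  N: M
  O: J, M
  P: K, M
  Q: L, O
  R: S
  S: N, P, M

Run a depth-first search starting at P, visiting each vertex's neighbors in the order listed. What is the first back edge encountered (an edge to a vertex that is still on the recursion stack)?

M→K

DFS from P (visiting each vertex's neighbors in the order listed); mark gray on enter, black on exit:
P gray
  K gray
    O gray
      J gray
        R gray
          S gray
            N gray
              M gray
                M→K: K is gray → back edge
First back edge: M → K.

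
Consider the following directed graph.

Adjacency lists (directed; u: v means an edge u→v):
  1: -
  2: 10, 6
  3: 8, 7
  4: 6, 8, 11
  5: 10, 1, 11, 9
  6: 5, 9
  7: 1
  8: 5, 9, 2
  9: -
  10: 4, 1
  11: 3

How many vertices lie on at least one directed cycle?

A vertex is on a directed cycle iff it belongs to a strongly connected component of size ≥ 2 (or has a self-loop).
The vertices on cycles are {2, 3, 4, 5, 6, 8, 10, 11} — 8 in total.

8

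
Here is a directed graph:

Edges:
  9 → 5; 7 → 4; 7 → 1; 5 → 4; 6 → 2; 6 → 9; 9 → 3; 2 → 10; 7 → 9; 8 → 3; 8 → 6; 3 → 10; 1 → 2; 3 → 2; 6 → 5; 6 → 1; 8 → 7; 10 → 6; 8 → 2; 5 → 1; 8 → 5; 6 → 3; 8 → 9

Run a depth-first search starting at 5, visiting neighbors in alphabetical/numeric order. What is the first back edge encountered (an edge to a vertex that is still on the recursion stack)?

DFS from 5 (visiting neighbors in alphabetical/numeric order); mark gray on enter, black on exit:
5 gray
  1 gray
    2 gray
      10 gray
        6 gray
          6→1: 1 is gray → back edge
First back edge: 6 → 1.

6→1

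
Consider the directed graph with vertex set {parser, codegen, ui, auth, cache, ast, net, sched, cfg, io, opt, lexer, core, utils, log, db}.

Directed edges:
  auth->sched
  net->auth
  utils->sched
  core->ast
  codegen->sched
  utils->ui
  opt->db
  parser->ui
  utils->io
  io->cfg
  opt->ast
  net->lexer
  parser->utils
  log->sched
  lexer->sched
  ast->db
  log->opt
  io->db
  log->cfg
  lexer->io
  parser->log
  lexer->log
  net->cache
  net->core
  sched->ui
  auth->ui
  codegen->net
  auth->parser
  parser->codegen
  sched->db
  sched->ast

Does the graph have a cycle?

DFS with white/gray/black marking, starting from utils:
utils gray
  sched gray
    ui gray
    ui black
    db gray
    db black
    ast gray
      ast→db: db black — skip
    ast black
  sched black
  io gray
    cfg gray
    cfg black
    io→db: db black — skip
  io black
  utils→ui: ui black — skip
utils black
parser gray
  parser→utils: utils black — skip
  codegen gray
    net gray
      core gray
        core→ast: ast black — skip
      core black
      cache gray
      cache black
      auth gray
        auth→ui: ui black — skip
        auth→parser: parser is gray → back edge
Back edge found, so a cycle exists: parser → codegen → net → auth → parser.

Yes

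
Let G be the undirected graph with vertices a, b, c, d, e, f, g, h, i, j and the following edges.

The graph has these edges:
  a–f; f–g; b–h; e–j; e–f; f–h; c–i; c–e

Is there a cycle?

DFS, tracking each vertex's parent; an edge to a visited non-parent vertex closes a cycle.
Start from i:
visit i (parent –)
  visit c (parent i)
    c–i: parent, skip
    visit e (parent c)
      visit j (parent e)
        j–e: parent, skip
      e–c: parent, skip
      visit f (parent e)
        visit h (parent f)
          visit b (parent h)
            b–h: parent, skip
          h–f: parent, skip
        visit a (parent f)
          a–f: parent, skip
        visit g (parent f)
          g–f: parent, skip
        f–e: parent, skip
visit d (parent –)
No non-parent visited neighbor found — the graph is a forest.

No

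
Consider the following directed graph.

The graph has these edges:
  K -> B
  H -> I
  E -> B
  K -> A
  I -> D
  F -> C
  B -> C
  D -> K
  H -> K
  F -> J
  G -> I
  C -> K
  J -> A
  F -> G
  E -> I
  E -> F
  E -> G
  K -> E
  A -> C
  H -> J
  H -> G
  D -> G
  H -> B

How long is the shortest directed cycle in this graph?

3

For each vertex v, BFS finds the shortest path from v back to v.
The shortest such closed walk is K → A → C → K, length 3.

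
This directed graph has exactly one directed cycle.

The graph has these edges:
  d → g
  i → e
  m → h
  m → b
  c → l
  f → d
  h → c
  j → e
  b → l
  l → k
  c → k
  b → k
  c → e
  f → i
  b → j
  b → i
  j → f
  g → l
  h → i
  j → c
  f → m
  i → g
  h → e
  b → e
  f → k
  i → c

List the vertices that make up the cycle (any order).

b, f, j, m

DFS with gray/black marking from f:
f gray
  i gray
    c gray
      l gray
        k gray
        k black
      l black
      c→k: k black — skip
      e gray
      e black
    c black
    g gray
      g→l: l black — skip
    g black
    i→e: e black — skip
  i black
  m gray
    h gray
      h→i: i black — skip
      h→c: c black — skip
      h→e: e black — skip
    h black
    b gray
      b→i: i black — skip
      b→l: l black — skip
      b→e: e black — skip
      b→k: k black — skip
      j gray
        j→c: c black — skip
        j→f: f is gray → back edge
Back edge closes the cycle f → m → b → j → f; its vertices are {b, f, j, m}.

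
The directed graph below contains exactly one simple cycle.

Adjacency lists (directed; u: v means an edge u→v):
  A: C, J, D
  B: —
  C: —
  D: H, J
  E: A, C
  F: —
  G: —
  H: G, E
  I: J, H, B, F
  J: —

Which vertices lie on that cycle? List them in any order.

A, D, E, H

DFS with gray/black marking from H:
H gray
  G gray
  G black
  E gray
    A gray
      C gray
      C black
      J gray
      J black
      D gray
        D→H: H is gray → back edge
Back edge closes the cycle H → E → A → D → H; its vertices are {A, D, E, H}.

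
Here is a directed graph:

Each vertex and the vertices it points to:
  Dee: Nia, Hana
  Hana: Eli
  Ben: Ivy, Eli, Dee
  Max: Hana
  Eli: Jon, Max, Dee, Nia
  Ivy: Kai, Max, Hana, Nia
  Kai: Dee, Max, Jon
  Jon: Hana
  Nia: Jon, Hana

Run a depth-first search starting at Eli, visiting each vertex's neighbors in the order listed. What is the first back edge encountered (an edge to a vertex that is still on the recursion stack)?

DFS from Eli (visiting each vertex's neighbors in the order listed); mark gray on enter, black on exit:
Eli gray
  Jon gray
    Hana gray
      Hana→Eli: Eli is gray → back edge
First back edge: Hana → Eli.

Hana→Eli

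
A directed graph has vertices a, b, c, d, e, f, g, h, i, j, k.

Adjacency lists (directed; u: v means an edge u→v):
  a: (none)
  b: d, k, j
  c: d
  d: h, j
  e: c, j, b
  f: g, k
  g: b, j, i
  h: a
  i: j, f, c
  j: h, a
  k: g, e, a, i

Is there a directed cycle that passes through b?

Yes

b is on a cycle iff b can reach itself via ≥1 edge.
b → k → g → b — yes.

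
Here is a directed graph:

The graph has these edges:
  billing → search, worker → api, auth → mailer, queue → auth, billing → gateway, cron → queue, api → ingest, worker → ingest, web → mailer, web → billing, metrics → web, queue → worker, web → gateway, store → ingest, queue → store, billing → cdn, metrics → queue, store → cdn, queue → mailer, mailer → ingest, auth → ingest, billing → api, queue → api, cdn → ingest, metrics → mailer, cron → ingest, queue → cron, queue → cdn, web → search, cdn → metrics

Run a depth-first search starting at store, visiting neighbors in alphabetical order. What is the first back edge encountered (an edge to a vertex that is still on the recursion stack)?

queue→cdn

DFS from store (visiting neighbors in alphabetical order); mark gray on enter, black on exit:
store gray
  cdn gray
    ingest gray
    ingest black
    metrics gray
      mailer gray
        mailer→ingest: ingest black — skip
      mailer black
      queue gray
        api gray
          api→ingest: ingest black — skip
        api black
        auth gray
          auth→ingest: ingest black — skip
          auth→mailer: mailer black — skip
        auth black
        queue→cdn: cdn is gray → back edge
First back edge: queue → cdn.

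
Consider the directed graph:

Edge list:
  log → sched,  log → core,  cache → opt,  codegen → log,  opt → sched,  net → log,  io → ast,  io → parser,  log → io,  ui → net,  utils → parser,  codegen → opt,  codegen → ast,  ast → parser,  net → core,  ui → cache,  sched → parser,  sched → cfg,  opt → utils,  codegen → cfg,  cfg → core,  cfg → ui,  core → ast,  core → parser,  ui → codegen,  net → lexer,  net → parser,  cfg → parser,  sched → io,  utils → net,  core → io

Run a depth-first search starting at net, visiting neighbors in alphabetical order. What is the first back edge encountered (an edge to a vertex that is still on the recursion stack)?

opt->sched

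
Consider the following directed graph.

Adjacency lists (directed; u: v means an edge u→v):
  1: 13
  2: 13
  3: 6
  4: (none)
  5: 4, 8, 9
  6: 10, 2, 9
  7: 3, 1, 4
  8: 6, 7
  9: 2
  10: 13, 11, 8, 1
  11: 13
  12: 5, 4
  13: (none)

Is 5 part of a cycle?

5 lies on a cycle iff there is a path from 5 back to itself.
Exploring from 5, it never reaches itself; equivalently, its strongly connected component is a singleton.

No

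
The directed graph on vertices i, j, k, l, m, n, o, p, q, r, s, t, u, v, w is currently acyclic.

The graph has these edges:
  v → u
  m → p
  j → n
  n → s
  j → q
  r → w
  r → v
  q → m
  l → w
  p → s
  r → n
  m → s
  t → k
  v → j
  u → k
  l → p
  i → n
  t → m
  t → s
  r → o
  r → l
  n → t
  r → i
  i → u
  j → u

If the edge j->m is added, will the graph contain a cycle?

No

Adding j→m creates a cycle iff m can already reach j.
Explore from m: no path reaches j. The graph stays acyclic.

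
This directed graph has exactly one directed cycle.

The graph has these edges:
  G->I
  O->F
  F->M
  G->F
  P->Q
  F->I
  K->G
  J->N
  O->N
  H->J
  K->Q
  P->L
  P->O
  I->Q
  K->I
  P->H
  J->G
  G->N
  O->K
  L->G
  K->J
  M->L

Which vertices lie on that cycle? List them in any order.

DFS with gray/black marking from F:
F gray
  I gray
    Q gray
    Q black
  I black
  M gray
    L gray
      G gray
        N gray
        N black
        G→I: I black — skip
        G→F: F is gray → back edge
Back edge closes the cycle F → M → L → G → F; its vertices are {F, G, L, M}.

F, G, L, M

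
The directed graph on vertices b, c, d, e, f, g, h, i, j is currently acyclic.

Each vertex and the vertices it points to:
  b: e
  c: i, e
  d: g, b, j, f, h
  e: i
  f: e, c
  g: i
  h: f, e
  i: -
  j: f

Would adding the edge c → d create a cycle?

Yes

Adding c→d creates a cycle iff d can already reach c.
Path from d: d → f → c.
So d → … → c → d is a cycle.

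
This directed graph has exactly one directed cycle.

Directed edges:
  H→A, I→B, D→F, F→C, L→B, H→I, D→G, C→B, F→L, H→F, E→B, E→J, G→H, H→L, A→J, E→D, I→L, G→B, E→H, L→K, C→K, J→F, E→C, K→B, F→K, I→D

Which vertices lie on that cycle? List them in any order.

D, G, H, I

DFS with gray/black marking from H:
H gray
  F gray
    L gray
      B gray
      B black
      K gray
        K→B: B black — skip
      K black
    L black
    F→K: K black — skip
    C gray
      C→K: K black — skip
      C→B: B black — skip
    C black
  F black
  A gray
    J gray
      J→F: F black — skip
    J black
  A black
  I gray
    I→L: L black — skip
    I→B: B black — skip
    D gray
      D→F: F black — skip
      G gray
        G→H: H is gray → back edge
Back edge closes the cycle H → I → D → G → H; its vertices are {D, G, H, I}.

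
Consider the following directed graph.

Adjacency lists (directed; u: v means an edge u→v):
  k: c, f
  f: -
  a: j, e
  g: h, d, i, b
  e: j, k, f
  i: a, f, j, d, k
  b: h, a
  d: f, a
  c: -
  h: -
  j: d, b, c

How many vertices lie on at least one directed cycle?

5

A vertex is on a directed cycle iff it belongs to a strongly connected component of size ≥ 2 (or has a self-loop).
The vertices on cycles are {a, b, d, e, j} — 5 in total.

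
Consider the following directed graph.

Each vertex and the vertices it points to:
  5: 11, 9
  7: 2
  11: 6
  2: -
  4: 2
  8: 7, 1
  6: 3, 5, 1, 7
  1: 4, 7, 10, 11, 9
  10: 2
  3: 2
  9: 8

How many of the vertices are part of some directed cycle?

A vertex is on a directed cycle iff it belongs to a strongly connected component of size ≥ 2 (or has a self-loop).
The vertices on cycles are {1, 5, 6, 8, 9, 11} — 6 in total.

6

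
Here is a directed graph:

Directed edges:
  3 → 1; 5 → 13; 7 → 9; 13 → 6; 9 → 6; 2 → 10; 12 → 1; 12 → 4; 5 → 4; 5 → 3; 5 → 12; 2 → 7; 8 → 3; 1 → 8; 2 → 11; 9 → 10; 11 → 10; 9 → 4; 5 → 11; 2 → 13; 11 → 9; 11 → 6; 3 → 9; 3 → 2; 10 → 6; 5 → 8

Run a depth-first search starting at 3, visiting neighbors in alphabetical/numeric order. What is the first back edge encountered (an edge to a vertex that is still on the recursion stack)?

8->3

DFS from 3 (visiting neighbors in alphabetical/numeric order); mark gray on enter, black on exit:
3 gray
  1 gray
    8 gray
      8→3: 3 is gray → back edge
First back edge: 8 → 3.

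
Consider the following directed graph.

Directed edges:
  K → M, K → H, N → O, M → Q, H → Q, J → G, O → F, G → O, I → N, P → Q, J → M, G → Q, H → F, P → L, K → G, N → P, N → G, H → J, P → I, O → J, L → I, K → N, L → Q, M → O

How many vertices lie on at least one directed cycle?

A vertex is on a directed cycle iff it belongs to a strongly connected component of size ≥ 2 (or has a self-loop).
The vertices on cycles are {G, I, J, L, M, N, O, P} — 8 in total.

8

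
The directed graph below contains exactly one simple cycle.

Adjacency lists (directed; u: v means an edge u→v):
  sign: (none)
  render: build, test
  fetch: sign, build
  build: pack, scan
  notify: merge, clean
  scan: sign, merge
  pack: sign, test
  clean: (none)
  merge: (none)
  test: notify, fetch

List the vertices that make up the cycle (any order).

pack, test, build, fetch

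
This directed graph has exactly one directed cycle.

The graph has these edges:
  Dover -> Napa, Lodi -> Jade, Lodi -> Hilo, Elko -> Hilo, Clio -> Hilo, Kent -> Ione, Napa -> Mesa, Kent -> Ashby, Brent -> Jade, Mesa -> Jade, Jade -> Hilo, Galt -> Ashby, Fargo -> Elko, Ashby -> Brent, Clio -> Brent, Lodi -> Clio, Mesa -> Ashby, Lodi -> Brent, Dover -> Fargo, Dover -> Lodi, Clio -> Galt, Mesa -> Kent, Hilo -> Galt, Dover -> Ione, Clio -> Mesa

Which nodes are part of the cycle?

Galt, Hilo, Jade, Ashby, Brent

DFS with gray/black marking from Galt:
Galt gray
  Ashby gray
    Brent gray
      Jade gray
        Hilo gray
          Hilo→Galt: Galt is gray → back edge
Back edge closes the cycle Galt → Ashby → Brent → Jade → Hilo → Galt; its vertices are {Galt, Hilo, Jade, Ashby, Brent}.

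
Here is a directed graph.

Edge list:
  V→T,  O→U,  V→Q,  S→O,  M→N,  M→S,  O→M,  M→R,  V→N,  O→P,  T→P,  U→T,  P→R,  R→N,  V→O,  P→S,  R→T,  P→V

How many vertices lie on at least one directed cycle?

A vertex is on a directed cycle iff it belongs to a strongly connected component of size ≥ 2 (or has a self-loop).
The vertices on cycles are {M, O, P, R, S, T, U, V} — 8 in total.

8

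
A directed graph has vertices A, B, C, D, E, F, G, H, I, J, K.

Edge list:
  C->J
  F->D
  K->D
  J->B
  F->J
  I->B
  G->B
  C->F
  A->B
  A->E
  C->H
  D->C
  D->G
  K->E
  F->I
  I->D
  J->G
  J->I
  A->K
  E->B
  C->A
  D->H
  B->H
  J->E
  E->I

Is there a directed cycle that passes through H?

H lies on a cycle iff there is a path from H back to itself.
Exploring from H, it never reaches itself; equivalently, its strongly connected component is a singleton.

No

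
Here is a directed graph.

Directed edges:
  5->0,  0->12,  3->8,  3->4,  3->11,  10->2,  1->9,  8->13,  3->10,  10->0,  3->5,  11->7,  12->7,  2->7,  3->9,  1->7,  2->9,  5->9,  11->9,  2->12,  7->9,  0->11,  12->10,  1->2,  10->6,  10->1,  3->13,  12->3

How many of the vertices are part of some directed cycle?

A vertex is on a directed cycle iff it belongs to a strongly connected component of size ≥ 2 (or has a self-loop).
The vertices on cycles are {0, 1, 2, 3, 5, 10, 12} — 7 in total.

7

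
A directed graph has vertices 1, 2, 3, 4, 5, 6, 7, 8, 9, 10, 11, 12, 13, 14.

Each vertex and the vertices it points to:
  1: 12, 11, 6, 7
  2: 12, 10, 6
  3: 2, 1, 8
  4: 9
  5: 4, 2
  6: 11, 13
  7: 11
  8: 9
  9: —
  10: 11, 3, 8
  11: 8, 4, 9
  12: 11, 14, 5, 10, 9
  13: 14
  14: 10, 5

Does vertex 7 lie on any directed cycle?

7 lies on a cycle iff there is a path from 7 back to itself.
Exploring from 7, it never reaches itself; equivalently, its strongly connected component is a singleton.

No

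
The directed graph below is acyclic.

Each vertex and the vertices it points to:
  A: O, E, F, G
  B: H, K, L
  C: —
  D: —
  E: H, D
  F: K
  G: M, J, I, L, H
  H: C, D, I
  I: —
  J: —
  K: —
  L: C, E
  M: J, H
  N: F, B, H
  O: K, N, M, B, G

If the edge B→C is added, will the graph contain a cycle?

No

Adding B→C creates a cycle iff C can already reach B.
Explore from C: no path reaches B. The graph stays acyclic.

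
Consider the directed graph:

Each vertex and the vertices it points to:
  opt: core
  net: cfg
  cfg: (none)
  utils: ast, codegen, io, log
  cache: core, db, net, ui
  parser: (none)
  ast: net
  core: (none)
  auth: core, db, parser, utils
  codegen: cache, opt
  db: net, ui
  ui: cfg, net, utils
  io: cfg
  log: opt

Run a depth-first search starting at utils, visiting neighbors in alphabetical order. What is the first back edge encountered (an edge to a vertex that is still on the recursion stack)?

ui→utils

DFS from utils (visiting neighbors in alphabetical order); mark gray on enter, black on exit:
utils gray
  ast gray
    net gray
      cfg gray
      cfg black
    net black
  ast black
  codegen gray
    cache gray
      core gray
      core black
      db gray
        db→net: net black — skip
        ui gray
          ui→cfg: cfg black — skip
          ui→net: net black — skip
          ui→utils: utils is gray → back edge
First back edge: ui → utils.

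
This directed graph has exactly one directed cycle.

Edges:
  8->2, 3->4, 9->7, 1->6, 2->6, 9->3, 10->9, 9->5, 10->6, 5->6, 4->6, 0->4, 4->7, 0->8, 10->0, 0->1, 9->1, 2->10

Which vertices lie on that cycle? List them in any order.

0, 2, 8, 10

DFS with gray/black marking from 10:
10 gray
  9 gray
    5 gray
      6 gray
      6 black
    5 black
    3 gray
      4 gray
        4→6: 6 black — skip
        7 gray
        7 black
      4 black
    3 black
    1 gray
      1→6: 6 black — skip
    1 black
    9→7: 7 black — skip
  9 black
  10→6: 6 black — skip
  0 gray
    0→4: 4 black — skip
    0→1: 1 black — skip
    8 gray
      2 gray
        2→10: 10 is gray → back edge
Back edge closes the cycle 10 → 0 → 8 → 2 → 10; its vertices are {0, 2, 8, 10}.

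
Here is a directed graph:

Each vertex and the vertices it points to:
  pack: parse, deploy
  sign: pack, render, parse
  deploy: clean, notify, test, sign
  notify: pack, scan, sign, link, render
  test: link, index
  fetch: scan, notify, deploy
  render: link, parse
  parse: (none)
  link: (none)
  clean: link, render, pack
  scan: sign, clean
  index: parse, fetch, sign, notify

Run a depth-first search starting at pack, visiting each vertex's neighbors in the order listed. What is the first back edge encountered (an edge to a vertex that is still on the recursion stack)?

DFS from pack (visiting each vertex's neighbors in the order listed); mark gray on enter, black on exit:
pack gray
  parse gray
  parse black
  deploy gray
    clean gray
      link gray
      link black
      render gray
        render→link: link black — skip
        render→parse: parse black — skip
      render black
      clean→pack: pack is gray → back edge
First back edge: clean → pack.

clean->pack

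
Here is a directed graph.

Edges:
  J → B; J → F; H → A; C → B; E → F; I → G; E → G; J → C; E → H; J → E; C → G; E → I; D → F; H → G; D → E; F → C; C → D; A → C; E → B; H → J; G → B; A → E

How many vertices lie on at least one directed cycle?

7

A vertex is on a directed cycle iff it belongs to a strongly connected component of size ≥ 2 (or has a self-loop).
The vertices on cycles are {A, C, D, E, F, H, J} — 7 in total.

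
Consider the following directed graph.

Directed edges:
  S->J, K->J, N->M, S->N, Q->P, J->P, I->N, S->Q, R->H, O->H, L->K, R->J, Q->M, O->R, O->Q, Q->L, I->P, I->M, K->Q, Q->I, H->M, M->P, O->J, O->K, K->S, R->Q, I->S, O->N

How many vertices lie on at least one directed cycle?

5

A vertex is on a directed cycle iff it belongs to a strongly connected component of size ≥ 2 (or has a self-loop).
The vertices on cycles are {I, K, L, Q, S} — 5 in total.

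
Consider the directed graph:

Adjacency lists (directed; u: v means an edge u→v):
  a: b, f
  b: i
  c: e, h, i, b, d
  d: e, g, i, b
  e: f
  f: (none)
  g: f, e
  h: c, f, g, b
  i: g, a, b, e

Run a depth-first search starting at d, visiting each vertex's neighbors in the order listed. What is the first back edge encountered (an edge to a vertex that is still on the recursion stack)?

b→i

DFS from d (visiting each vertex's neighbors in the order listed); mark gray on enter, black on exit:
d gray
  e gray
    f gray
    f black
  e black
  g gray
    g→f: f black — skip
    g→e: e black — skip
  g black
  i gray
    i→g: g black — skip
    a gray
      b gray
        b→i: i is gray → back edge
First back edge: b → i.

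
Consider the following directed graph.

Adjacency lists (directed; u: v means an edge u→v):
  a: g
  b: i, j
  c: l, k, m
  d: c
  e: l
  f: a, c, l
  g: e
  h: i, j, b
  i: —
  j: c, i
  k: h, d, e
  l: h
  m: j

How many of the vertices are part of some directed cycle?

9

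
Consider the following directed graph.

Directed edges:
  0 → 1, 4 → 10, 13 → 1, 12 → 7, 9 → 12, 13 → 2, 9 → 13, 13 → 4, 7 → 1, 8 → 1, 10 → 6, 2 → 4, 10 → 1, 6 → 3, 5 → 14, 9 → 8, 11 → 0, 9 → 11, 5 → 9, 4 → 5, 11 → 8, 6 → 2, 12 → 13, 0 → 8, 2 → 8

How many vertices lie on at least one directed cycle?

A vertex is on a directed cycle iff it belongs to a strongly connected component of size ≥ 2 (or has a self-loop).
The vertices on cycles are {2, 4, 5, 6, 9, 10, 12, 13} — 8 in total.

8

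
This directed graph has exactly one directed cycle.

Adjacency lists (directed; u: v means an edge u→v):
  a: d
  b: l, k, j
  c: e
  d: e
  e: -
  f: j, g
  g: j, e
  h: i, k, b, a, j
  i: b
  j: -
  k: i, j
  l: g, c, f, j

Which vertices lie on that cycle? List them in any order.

b, i, k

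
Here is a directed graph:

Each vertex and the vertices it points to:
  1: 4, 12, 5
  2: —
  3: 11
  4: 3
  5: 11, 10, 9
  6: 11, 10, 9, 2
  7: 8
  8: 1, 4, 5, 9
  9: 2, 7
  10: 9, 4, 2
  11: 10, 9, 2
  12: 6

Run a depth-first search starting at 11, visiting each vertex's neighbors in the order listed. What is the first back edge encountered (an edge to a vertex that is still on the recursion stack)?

3→11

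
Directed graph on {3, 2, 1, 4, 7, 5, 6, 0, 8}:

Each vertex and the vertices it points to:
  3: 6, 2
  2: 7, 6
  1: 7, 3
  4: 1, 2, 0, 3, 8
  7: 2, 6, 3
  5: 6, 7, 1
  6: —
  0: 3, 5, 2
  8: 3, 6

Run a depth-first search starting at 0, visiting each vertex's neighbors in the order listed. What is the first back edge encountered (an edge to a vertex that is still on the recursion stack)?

DFS from 0 (visiting each vertex's neighbors in the order listed); mark gray on enter, black on exit:
0 gray
  3 gray
    6 gray
    6 black
    2 gray
      7 gray
        7→2: 2 is gray → back edge
First back edge: 7 → 2.

7->2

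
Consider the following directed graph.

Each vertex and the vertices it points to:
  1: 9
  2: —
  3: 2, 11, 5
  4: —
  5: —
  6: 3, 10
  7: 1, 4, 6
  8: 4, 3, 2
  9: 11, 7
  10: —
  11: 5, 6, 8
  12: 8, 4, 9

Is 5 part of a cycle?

5 lies on a cycle iff there is a path from 5 back to itself.
Exploring from 5, it never reaches itself; equivalently, its strongly connected component is a singleton.

No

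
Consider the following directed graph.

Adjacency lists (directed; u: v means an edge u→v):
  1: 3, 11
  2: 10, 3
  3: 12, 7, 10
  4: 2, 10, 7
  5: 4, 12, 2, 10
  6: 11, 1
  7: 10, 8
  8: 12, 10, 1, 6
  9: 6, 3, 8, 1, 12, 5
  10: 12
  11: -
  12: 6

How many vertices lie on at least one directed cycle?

7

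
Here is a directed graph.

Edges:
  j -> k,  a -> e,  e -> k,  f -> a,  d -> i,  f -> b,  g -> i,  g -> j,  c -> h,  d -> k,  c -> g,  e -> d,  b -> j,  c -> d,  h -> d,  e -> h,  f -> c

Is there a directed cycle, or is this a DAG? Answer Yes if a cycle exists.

No

DFS with white/gray/black marking, starting from b:
b gray
  j gray
    k gray
    k black
  j black
b black
a gray
  e gray
    d gray
      i gray
      i black
      d→k: k black — skip
    d black
    h gray
      h→d: d black — skip
    h black
    e→k: k black — skip
  e black
a black
c gray
  c→d: d black — skip
  g gray
    g→i: i black — skip
    g→j: j black — skip
  g black
  c→h: h black — skip
c black
f gray
  f→b: b black — skip
  f→a: a black — skip
  f→c: c black — skip
f black
Every edge goes to a white or black vertex — no back edge, so the graph is acyclic.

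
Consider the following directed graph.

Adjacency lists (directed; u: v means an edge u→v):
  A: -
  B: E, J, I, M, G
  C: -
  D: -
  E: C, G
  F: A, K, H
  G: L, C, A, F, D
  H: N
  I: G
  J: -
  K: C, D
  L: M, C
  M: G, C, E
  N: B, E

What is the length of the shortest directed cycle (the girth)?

For each vertex v, BFS finds the shortest path from v back to v.
The shortest such closed walk is G → L → M → G, length 3.

3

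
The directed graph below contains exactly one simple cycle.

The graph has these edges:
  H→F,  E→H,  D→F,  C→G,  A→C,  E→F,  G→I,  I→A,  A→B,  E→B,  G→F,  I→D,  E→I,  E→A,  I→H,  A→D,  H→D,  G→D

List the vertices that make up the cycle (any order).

DFS with gray/black marking from I:
I gray
  H gray
    F gray
    F black
    D gray
      D→F: F black — skip
    D black
  H black
  I→D: D black — skip
  A gray
    A→D: D black — skip
    C gray
      G gray
        G→F: F black — skip
        G→I: I is gray → back edge
Back edge closes the cycle I → A → C → G → I; its vertices are {A, C, G, I}.

A, C, G, I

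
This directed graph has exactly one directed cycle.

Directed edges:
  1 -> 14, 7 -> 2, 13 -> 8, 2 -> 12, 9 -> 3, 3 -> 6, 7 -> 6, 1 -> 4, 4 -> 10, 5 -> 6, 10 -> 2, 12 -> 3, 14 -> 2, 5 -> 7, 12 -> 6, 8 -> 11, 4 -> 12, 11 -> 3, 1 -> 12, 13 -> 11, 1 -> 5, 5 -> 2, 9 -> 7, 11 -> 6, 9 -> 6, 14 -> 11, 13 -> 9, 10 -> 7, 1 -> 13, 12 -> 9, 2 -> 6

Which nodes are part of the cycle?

DFS with gray/black marking from 12:
12 gray
  3 gray
    6 gray
    6 black
  3 black
  12→6: 6 black — skip
  9 gray
    9→6: 6 black — skip
    9→3: 3 black — skip
    7 gray
      2 gray
        2→6: 6 black — skip
        2→12: 12 is gray → back edge
Back edge closes the cycle 12 → 9 → 7 → 2 → 12; its vertices are {2, 7, 9, 12}.

2, 7, 9, 12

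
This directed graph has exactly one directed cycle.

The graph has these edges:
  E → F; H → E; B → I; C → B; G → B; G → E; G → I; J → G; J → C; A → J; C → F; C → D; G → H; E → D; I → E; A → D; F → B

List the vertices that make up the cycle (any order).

B, E, F, I

DFS with gray/black marking from I:
I gray
  E gray
    D gray
    D black
    F gray
      B gray
        B→I: I is gray → back edge
Back edge closes the cycle I → E → F → B → I; its vertices are {B, E, F, I}.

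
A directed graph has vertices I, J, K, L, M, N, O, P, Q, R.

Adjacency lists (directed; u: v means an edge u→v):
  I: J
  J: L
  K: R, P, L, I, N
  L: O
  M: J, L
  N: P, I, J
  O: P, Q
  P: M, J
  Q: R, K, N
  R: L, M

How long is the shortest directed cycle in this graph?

For each vertex v, BFS finds the shortest path from v back to v.
The shortest such closed walk is O → Q → K → L → O, length 4.

4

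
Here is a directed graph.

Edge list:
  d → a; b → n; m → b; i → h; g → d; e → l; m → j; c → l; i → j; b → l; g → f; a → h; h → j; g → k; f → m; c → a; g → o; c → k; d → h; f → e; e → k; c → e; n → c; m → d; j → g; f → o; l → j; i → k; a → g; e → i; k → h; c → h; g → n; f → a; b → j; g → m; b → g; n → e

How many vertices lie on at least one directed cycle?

14

A vertex is on a directed cycle iff it belongs to a strongly connected component of size ≥ 2 (or has a self-loop).
The vertices on cycles are {a, b, c, d, e, f, g, h, i, j, k, l, m, n} — 14 in total.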